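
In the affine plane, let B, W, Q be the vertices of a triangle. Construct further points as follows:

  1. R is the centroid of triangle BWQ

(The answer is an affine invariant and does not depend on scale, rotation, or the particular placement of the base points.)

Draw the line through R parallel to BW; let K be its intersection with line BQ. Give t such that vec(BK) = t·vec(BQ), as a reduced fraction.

Set B = (0, 0), W = (1, 0), Q = (0, 1); any affine frame gives the same invariant.
1. R is the centroid of triangle BWQ ⇒ R = (1/3, 1/3)
through R parallel to BW: direction (1, 0); meets BQ at K = (0, 1/3)
K = B + t·(Q−B) with t = 1/3

t = 1/3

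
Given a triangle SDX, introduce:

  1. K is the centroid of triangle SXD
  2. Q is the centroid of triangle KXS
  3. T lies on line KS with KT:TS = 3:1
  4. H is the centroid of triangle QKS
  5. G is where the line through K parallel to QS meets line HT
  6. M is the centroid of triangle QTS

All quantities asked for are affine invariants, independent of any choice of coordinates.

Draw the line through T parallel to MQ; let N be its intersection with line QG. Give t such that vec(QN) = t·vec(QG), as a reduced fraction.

Choose coordinates S = (0, 0), D = (1, 0), X = (0, 1).
1. K is the centroid of triangle SXD ⇒ K = (1/3, 1/3)
2. Q is the centroid of triangle KXS ⇒ Q = (1/9, 4/9)
3. T lies on line KS with KT:TS = 3:1 ⇒ T = (1/12, 1/12)
4. H is the centroid of triangle QKS ⇒ H = (4/27, 7/27)
5. G is where the line through K parallel to QS meets line HT ⇒ G = (2/3, 5/3)
6. M is the centroid of triangle QTS ⇒ M = (7/108, 19/108)
through T parallel to MQ: direction (5/108, 29/108); meets QG at N = (1/6, 17/30)
N = Q + t·(G−Q) with t = 1/10

t = 1/10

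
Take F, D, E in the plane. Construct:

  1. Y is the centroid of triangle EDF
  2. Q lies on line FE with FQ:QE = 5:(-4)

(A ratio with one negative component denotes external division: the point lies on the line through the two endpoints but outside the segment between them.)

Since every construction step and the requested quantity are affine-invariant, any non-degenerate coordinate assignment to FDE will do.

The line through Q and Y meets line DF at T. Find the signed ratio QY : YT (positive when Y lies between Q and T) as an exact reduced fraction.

Choose coordinates F = (0, 0), D = (1, 0), E = (0, 1).
1. Y is the centroid of triangle EDF ⇒ Y = (1/3, 1/3)
2. Q lies on line FE with FQ:QE = 5:(-4) ⇒ Q = (0, 5)
line QY meets DF at T = (5/14, 0)
Y = Q + t·(T−Q) with t = 14/15, so QY:YT = 14/15:1/15

QY:YT = 14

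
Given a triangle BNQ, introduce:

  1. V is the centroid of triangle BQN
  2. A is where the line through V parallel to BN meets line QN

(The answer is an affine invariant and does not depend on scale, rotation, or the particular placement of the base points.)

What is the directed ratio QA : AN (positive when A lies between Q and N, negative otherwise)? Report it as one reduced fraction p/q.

Work in coordinates with B = (0, 0), N = (1, 0), Q = (0, 1).
1. V is the centroid of triangle BQN ⇒ V = (1/3, 1/3)
2. A is where the line through V parallel to BN meets line QN ⇒ A = (2/3, 1/3)
A = Q + t·(N−Q) with t = 2/3, so QA:AN = t:(1−t) = 2/3:1/3

QA:AN = 2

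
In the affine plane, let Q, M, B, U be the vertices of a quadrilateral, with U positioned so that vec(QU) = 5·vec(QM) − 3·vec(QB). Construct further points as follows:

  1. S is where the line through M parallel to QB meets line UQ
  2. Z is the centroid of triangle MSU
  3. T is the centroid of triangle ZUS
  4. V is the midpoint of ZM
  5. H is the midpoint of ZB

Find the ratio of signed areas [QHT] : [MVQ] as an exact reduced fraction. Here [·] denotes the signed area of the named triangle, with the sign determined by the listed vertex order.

Choose coordinates Q = (0, 0), M = (1, 0), B = (0, 1), U = (5, -3).
1. S is where the line through M parallel to QB meets line UQ ⇒ S = (1, -3/5)
2. Z is the centroid of triangle MSU ⇒ Z = (7/3, -6/5)
3. T is the centroid of triangle ZUS ⇒ T = (25/9, -8/5)
4. V is the midpoint of ZM ⇒ V = (5/3, -3/5)
5. H is the midpoint of ZB ⇒ H = (7/6, -1/10)
2·[QHT] = -143/90, 2·[MVQ] = -3/5
[QHT]:[MVQ] = -143/90:-3/5 = 143/54

[QHT]:[MVQ] = 143/54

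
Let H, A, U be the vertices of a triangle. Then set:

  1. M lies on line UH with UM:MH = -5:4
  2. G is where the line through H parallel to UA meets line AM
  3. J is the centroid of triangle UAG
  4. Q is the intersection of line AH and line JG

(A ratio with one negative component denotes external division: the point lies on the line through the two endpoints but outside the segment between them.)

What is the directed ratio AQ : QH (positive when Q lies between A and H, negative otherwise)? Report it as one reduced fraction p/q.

AQ:QH = 5/8

Set H = (0, 0), A = (1, 0), U = (0, 1); any affine frame gives the same invariant.
1. M lies on line UH with UM:MH = -5:4 ⇒ M = (0, -4)
2. G is where the line through H parallel to UA meets line AM ⇒ G = (4/5, -4/5)
3. J is the centroid of triangle UAG ⇒ J = (3/5, 1/15)
4. Q is the intersection of line AH and line JG ⇒ Q = (8/13, 0)
Q = A + t·(H−A) with t = 5/13, so AQ:QH = t:(1−t) = 5/13:8/13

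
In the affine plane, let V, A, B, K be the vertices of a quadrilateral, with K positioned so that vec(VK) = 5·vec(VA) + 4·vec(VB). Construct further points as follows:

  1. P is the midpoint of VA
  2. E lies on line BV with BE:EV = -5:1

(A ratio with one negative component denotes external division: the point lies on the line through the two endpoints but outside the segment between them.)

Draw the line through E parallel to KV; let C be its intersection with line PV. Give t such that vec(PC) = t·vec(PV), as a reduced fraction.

Assign V = (0, 0), A = (1, 0), B = (0, 1), K = (5, 4) — the answer is frame-independent, so this choice is without loss of generality.
1. P is the midpoint of VA ⇒ P = (1/2, 0)
2. E lies on line BV with BE:EV = -5:1 ⇒ E = (0, -1/4)
through E parallel to KV: direction (-5, -4); meets PV at C = (5/16, 0)
C = P + t·(V−P) with t = 3/8

t = 3/8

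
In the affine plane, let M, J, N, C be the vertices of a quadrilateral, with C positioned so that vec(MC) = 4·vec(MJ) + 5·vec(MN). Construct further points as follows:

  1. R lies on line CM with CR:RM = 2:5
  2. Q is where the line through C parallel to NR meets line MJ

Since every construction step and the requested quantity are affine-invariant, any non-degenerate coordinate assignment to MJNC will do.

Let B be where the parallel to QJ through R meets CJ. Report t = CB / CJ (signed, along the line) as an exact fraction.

t = 2/7

Work in coordinates with M = (0, 0), J = (1, 0), N = (0, 1), C = (4, 5).
1. R lies on line CM with CR:RM = 2:5 ⇒ R = (20/7, 25/7)
2. Q is where the line through C parallel to NR meets line MJ ⇒ Q = (-14/9, 0)
through R parallel to QJ: direction (23/9, 0); meets CJ at B = (22/7, 25/7)
B = C + t·(J−C) with t = 2/7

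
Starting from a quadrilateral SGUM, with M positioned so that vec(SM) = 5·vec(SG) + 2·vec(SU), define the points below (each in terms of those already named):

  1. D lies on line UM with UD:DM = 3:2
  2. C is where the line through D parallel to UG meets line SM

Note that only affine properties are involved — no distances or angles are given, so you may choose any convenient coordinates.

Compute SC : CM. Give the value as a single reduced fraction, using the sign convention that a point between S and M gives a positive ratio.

Assign S = (0, 0), G = (1, 0), U = (0, 1), M = (5, 2) — the answer is frame-independent, so this choice is without loss of generality.
1. D lies on line UM with UD:DM = 3:2 ⇒ D = (3, 8/5)
2. C is where the line through D parallel to UG meets line SM ⇒ C = (23/7, 46/35)
C = S + t·(M−S) with t = 23/35, so SC:CM = t:(1−t) = 23/35:12/35

SC:CM = 23/12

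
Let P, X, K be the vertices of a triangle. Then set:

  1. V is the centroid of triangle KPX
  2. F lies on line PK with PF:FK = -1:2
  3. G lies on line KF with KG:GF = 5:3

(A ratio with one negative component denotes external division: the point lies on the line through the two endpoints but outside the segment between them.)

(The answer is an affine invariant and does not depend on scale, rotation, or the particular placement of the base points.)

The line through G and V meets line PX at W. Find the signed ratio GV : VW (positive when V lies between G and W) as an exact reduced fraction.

Set P = (0, 0), X = (1, 0), K = (0, 1); any affine frame gives the same invariant.
1. V is the centroid of triangle KPX ⇒ V = (1/3, 1/3)
2. F lies on line PK with PF:FK = -1:2 ⇒ F = (0, -1)
3. G lies on line KF with KG:GF = 5:3 ⇒ G = (0, -1/4)
line GV meets PX at W = (1/7, 0)
V = G + t·(W−G) with t = 7/3, so GV:VW = 7/3:-4/3

GV:VW = -7/4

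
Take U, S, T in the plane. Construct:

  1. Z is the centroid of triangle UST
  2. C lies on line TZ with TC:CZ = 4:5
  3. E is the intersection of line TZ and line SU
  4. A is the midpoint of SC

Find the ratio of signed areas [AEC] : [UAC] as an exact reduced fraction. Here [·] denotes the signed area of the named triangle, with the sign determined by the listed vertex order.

[AEC]:[UAC] = -1/2

Work in coordinates with U = (0, 0), S = (1, 0), T = (0, 1).
1. Z is the centroid of triangle UST ⇒ Z = (1/3, 1/3)
2. C lies on line TZ with TC:CZ = 4:5 ⇒ C = (4/27, 19/27)
3. E is the intersection of line TZ and line SU ⇒ E = (1/2, 0)
4. A is the midpoint of SC ⇒ A = (31/54, 19/54)
2·[AEC] = -19/108, 2·[UAC] = 19/54
[AEC]:[UAC] = -19/108:19/54 = -1/2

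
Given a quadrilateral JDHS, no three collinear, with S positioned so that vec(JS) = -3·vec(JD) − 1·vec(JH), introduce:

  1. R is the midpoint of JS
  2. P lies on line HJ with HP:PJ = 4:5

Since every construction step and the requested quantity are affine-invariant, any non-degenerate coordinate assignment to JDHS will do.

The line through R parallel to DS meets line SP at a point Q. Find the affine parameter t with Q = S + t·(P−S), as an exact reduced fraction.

Assign J = (0, 0), D = (1, 0), H = (0, 1), S = (-3, -1) — the answer is frame-independent, so this choice is without loss of generality.
1. R is the midpoint of JS ⇒ R = (-3/2, -1/2)
2. P lies on line HJ with HP:PJ = 4:5 ⇒ P = (0, 5/9)
through R parallel to DS: direction (-4, -1); meets SP at Q = (-147/58, -22/29)
Q = S + t·(P−S) with t = 9/58

t = 9/58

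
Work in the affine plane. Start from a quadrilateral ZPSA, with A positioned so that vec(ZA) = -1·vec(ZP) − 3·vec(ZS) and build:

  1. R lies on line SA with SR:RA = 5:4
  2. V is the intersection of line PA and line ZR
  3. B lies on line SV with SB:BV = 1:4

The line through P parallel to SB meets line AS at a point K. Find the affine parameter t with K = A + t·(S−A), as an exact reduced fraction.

Work in coordinates with Z = (0, 0), P = (1, 0), S = (0, 1), A = (-1, -3).
1. R lies on line SA with SR:RA = 5:4 ⇒ R = (-5/9, -11/9)
2. V is the intersection of line PA and line ZR ⇒ V = (-15/7, -33/7)
3. B lies on line SV with SB:BV = 1:4 ⇒ B = (-3/7, -1/7)
through P parallel to SB: direction (-3/7, -8/7); meets AS at K = (-11/4, -10)
K = A + t·(S−A) with t = -7/4

t = -7/4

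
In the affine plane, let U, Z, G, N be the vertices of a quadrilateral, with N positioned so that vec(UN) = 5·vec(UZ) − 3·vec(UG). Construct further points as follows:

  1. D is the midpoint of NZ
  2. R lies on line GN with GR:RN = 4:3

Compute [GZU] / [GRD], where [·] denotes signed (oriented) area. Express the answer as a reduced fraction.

[GZU]:[GRD] = 7/2

Assign U = (0, 0), Z = (1, 0), G = (0, 1), N = (5, -3) — the answer is frame-independent, so this choice is without loss of generality.
1. D is the midpoint of NZ ⇒ D = (3, -3/2)
2. R lies on line GN with GR:RN = 4:3 ⇒ R = (20/7, -9/7)
2·[GZU] = -1, 2·[GRD] = -2/7
[GZU]:[GRD] = -1:-2/7 = 7/2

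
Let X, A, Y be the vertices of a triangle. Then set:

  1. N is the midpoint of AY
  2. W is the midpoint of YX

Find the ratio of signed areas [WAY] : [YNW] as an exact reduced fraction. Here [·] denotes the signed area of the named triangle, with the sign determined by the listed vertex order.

Set X = (0, 0), A = (1, 0), Y = (0, 1); any affine frame gives the same invariant.
1. N is the midpoint of AY ⇒ N = (1/2, 1/2)
2. W is the midpoint of YX ⇒ W = (0, 1/2)
2·[WAY] = 1/2, 2·[YNW] = -1/4
[WAY]:[YNW] = 1/2:-1/4 = -2

[WAY]:[YNW] = -2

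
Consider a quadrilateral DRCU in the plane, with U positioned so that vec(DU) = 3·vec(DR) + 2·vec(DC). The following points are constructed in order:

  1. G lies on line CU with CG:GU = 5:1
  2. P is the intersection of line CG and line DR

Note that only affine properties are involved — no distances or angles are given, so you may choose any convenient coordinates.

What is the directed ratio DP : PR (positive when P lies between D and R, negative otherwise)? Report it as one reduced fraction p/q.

DP:PR = -3/4

Assign D = (0, 0), R = (1, 0), C = (0, 1), U = (3, 2) — the answer is frame-independent, so this choice is without loss of generality.
1. G lies on line CU with CG:GU = 5:1 ⇒ G = (5/2, 11/6)
2. P is the intersection of line CG and line DR ⇒ P = (-3, 0)
P = D + t·(R−D) with t = -3, so DP:PR = t:(1−t) = -3:4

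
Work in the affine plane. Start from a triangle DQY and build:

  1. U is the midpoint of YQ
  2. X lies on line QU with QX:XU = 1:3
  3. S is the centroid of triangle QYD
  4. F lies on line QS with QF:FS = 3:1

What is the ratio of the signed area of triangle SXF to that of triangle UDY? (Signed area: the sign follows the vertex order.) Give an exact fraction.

[SXF]:[UDY] = 1/48

Assign D = (0, 0), Q = (1, 0), Y = (0, 1) — the answer is frame-independent, so this choice is without loss of generality.
1. U is the midpoint of YQ ⇒ U = (1/2, 1/2)
2. X lies on line QU with QX:XU = 1:3 ⇒ X = (7/8, 1/8)
3. S is the centroid of triangle QYD ⇒ S = (1/3, 1/3)
4. F lies on line QS with QF:FS = 3:1 ⇒ F = (1/2, 1/4)
2·[SXF] = -1/96, 2·[UDY] = -1/2
[SXF]:[UDY] = -1/96:-1/2 = 1/48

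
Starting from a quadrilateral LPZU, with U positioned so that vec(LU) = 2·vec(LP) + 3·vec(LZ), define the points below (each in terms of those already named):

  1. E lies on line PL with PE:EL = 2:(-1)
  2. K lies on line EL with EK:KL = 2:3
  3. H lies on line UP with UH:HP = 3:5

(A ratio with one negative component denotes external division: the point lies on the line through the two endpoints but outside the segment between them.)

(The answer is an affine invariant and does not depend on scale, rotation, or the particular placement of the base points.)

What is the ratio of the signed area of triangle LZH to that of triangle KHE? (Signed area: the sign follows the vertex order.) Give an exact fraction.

[LZH]:[KHE] = -13/6

Work in coordinates with L = (0, 0), P = (1, 0), Z = (0, 1), U = (2, 3).
1. E lies on line PL with PE:EL = 2:(-1) ⇒ E = (-1, 0)
2. K lies on line EL with EK:KL = 2:3 ⇒ K = (-3/5, 0)
3. H lies on line UP with UH:HP = 3:5 ⇒ H = (13/8, 15/8)
2·[LZH] = -13/8, 2·[KHE] = 3/4
[LZH]:[KHE] = -13/8:3/4 = -13/6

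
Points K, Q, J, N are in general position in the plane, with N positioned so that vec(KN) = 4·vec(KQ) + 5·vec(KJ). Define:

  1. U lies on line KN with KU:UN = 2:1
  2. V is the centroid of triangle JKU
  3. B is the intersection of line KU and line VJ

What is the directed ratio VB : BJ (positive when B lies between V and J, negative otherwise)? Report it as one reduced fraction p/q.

VB:BJ = -1/3

Work in coordinates with K = (0, 0), Q = (1, 0), J = (0, 1), N = (4, 5).
1. U lies on line KN with KU:UN = 2:1 ⇒ U = (8/3, 10/3)
2. V is the centroid of triangle JKU ⇒ V = (8/9, 13/9)
3. B is the intersection of line KU and line VJ ⇒ B = (4/3, 5/3)
B = V + t·(J−V) with t = -1/2, so VB:BJ = t:(1−t) = -1/2:3/2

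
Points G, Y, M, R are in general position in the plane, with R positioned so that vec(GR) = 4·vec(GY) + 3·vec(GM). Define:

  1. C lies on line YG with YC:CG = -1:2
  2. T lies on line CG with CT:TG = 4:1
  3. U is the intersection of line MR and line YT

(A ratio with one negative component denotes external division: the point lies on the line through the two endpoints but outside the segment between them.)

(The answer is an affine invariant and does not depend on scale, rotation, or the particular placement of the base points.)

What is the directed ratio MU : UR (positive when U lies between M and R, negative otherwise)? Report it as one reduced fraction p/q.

Choose coordinates G = (0, 0), Y = (1, 0), M = (0, 1), R = (4, 3).
1. C lies on line YG with YC:CG = -1:2 ⇒ C = (2, 0)
2. T lies on line CG with CT:TG = 4:1 ⇒ T = (2/5, 0)
3. U is the intersection of line MR and line YT ⇒ U = (-2, 0)
U = M + t·(R−M) with t = -1/2, so MU:UR = t:(1−t) = -1/2:3/2

MU:UR = -1/3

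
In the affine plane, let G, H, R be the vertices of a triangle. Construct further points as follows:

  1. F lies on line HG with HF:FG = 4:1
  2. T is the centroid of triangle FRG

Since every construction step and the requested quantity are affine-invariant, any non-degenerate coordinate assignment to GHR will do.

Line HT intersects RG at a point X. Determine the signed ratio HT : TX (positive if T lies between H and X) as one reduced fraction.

HT:TX = 14

Choose coordinates G = (0, 0), H = (1, 0), R = (0, 1).
1. F lies on line HG with HF:FG = 4:1 ⇒ F = (1/5, 0)
2. T is the centroid of triangle FRG ⇒ T = (1/15, 1/3)
line HT meets RG at X = (0, 5/14)
T = H + t·(X−H) with t = 14/15, so HT:TX = 14/15:1/15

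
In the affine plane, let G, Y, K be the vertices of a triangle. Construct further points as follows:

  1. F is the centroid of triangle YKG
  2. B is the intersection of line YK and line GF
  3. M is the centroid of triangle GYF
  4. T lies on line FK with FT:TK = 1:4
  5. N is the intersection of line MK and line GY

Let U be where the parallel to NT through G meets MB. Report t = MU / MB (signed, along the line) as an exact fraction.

t = -2

Choose coordinates G = (0, 0), Y = (1, 0), K = (0, 1).
1. F is the centroid of triangle YKG ⇒ F = (1/3, 1/3)
2. B is the intersection of line YK and line GF ⇒ B = (1/2, 1/2)
3. M is the centroid of triangle GYF ⇒ M = (4/9, 1/9)
4. T lies on line FK with FT:TK = 1:4 ⇒ T = (4/15, 7/15)
5. N is the intersection of line MK and line GY ⇒ N = (1/2, 0)
through G parallel to NT: direction (-7/30, 7/15); meets MB at U = (1/3, -2/3)
U = M + t·(B−M) with t = -2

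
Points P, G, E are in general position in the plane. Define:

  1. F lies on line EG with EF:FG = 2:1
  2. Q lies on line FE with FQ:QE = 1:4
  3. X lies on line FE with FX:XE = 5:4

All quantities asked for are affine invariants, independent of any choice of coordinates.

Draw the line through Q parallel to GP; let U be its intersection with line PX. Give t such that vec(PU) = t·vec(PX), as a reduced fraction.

Set P = (0, 0), G = (1, 0), E = (0, 1); any affine frame gives the same invariant.
1. F lies on line EG with EF:FG = 2:1 ⇒ F = (2/3, 1/3)
2. Q lies on line FE with FQ:QE = 1:4 ⇒ Q = (8/15, 7/15)
3. X lies on line FE with FX:XE = 5:4 ⇒ X = (8/27, 19/27)
through Q parallel to GP: direction (-1, 0); meets PX at U = (56/285, 7/15)
U = P + t·(X−P) with t = 63/95

t = 63/95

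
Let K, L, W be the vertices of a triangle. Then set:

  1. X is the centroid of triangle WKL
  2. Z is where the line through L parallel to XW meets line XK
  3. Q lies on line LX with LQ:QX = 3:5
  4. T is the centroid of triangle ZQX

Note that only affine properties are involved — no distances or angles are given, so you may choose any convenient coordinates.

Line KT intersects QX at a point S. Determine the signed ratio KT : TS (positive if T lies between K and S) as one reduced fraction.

KT:TS = -4

Assign K = (0, 0), L = (1, 0), W = (0, 1) — the answer is frame-independent, so this choice is without loss of generality.
1. X is the centroid of triangle WKL ⇒ X = (1/3, 1/3)
2. Z is where the line through L parallel to XW meets line XK ⇒ Z = (2/3, 2/3)
3. Q lies on line LX with LQ:QX = 3:5 ⇒ Q = (3/4, 1/8)
4. T is the centroid of triangle ZQX ⇒ T = (7/12, 3/8)
line KT meets QX at S = (7/16, 9/32)
T = K + t·(S−K) with t = 4/3, so KT:TS = 4/3:-1/3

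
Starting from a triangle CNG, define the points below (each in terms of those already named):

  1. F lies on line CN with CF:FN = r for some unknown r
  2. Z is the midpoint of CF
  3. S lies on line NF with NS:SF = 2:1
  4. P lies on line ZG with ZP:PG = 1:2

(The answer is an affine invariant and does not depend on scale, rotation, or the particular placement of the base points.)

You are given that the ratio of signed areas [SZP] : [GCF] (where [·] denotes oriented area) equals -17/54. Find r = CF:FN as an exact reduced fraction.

r = 3/4

Choose coordinates C = (0, 0), N = (1, 0), G = (0, 1).
1. With CF:FN = r, write λ = r/(r+1) so F = C + λ·(N−C); F is affine-linear in λ
2. Z is the midpoint of CF ⇒ Z is an affine combination of earlier points and hence also affine-linear in λ
3. S lies on line NF with NS:SF = 2:1 ⇒ S is an affine combination of earlier points and hence also affine-linear in λ
4. P lies on line ZG with ZP:PG = 1:2 ⇒ P is an affine combination of earlier points and hence also affine-linear in λ
Every point depending on F is an affine combination of F and λ-independent points, so each such coordinate is linear in λ; the λ² term in each signed area is a multiple of (N−C)×(N−C) = 0, so 2·[SZP] and 2·[GCF] are each linear in λ. Evaluating at λ=0 and λ=1:
  2·[SZP] = -1/18·λ − 1/9,   2·[GCF] = λ
So [SZP]:[GCF] = (-1/18·λ − 1/9) / (λ). Setting this equal to -17/54:
  -1/18·λ − 1/9 = -17/54·(λ)  ⇒  λ = 3/7
Then r = λ/(1−λ) = (3/7)/(4/7) = 3/4. Check: with r = 3/4, F = (3/7, 0) and [SZP]:[GCF] = -17/54 as required.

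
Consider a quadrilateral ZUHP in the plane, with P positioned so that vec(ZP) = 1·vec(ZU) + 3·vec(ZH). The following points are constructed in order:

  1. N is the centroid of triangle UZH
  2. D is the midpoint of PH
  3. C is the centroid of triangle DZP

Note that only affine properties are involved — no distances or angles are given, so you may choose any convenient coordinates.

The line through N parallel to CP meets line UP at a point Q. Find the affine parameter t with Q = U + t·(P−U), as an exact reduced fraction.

t = 19/27

Assign Z = (0, 0), U = (1, 0), H = (0, 1), P = (1, 3) — the answer is frame-independent, so this choice is without loss of generality.
1. N is the centroid of triangle UZH ⇒ N = (1/3, 1/3)
2. D is the midpoint of PH ⇒ D = (1/2, 2)
3. C is the centroid of triangle DZP ⇒ C = (1/2, 5/3)
through N parallel to CP: direction (1/2, 4/3); meets UP at Q = (1, 19/9)
Q = U + t·(P−U) with t = 19/27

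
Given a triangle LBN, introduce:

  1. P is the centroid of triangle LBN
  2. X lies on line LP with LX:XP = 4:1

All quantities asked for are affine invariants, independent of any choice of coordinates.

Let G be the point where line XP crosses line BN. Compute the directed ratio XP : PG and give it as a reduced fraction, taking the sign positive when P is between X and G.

Work in coordinates with L = (0, 0), B = (1, 0), N = (0, 1).
1. P is the centroid of triangle LBN ⇒ P = (1/3, 1/3)
2. X lies on line LP with LX:XP = 4:1 ⇒ X = (4/15, 4/15)
line XP meets BN at G = (1/2, 1/2)
P = X + t·(G−X) with t = 2/7, so XP:PG = 2/7:5/7

XP:PG = 2/5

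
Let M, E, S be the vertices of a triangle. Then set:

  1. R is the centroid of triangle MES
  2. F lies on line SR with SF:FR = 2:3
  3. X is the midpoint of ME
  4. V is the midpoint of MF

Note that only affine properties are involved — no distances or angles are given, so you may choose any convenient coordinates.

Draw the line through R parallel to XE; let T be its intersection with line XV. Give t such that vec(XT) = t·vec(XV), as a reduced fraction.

Choose coordinates M = (0, 0), E = (1, 0), S = (0, 1).
1. R is the centroid of triangle MES ⇒ R = (1/3, 1/3)
2. F lies on line SR with SF:FR = 2:3 ⇒ F = (2/15, 11/15)
3. X is the midpoint of ME ⇒ X = (1/2, 0)
4. V is the midpoint of MF ⇒ V = (1/15, 11/30)
through R parallel to XE: direction (1/2, 0); meets XV at T = (7/66, 1/3)
T = X + t·(V−X) with t = 10/11

t = 10/11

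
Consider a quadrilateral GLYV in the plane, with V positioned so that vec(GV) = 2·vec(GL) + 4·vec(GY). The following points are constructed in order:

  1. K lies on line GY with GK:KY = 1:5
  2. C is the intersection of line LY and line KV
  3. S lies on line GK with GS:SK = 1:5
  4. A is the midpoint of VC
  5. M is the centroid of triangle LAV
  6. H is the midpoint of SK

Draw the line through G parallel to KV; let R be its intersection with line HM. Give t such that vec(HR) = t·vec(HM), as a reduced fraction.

Choose coordinates G = (0, 0), L = (1, 0), Y = (0, 1), V = (2, 4).
1. K lies on line GY with GK:KY = 1:5 ⇒ K = (0, 1/6)
2. C is the intersection of line LY and line KV ⇒ C = (2/7, 5/7)
3. S lies on line GK with GS:SK = 1:5 ⇒ S = (0, 1/36)
4. A is the midpoint of VC ⇒ A = (8/7, 33/14)
5. M is the centroid of triangle LAV ⇒ M = (29/21, 89/42)
6. H is the midpoint of SK ⇒ H = (0, 7/72)
through G parallel to KV: direction (2, 23/6); meets HM at R = (29/135, 667/1620)
R = H + t·(M−H) with t = 7/45

t = 7/45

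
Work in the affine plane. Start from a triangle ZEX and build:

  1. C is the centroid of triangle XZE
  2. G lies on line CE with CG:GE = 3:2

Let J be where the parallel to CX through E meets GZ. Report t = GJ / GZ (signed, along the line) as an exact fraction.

t = -1/4

Work in coordinates with Z = (0, 0), E = (1, 0), X = (0, 1).
1. C is the centroid of triangle XZE ⇒ C = (1/3, 1/3)
2. G lies on line CE with CG:GE = 3:2 ⇒ G = (11/15, 2/15)
through E parallel to CX: direction (-1/3, 2/3); meets GZ at J = (11/12, 1/6)
J = G + t·(Z−G) with t = -1/4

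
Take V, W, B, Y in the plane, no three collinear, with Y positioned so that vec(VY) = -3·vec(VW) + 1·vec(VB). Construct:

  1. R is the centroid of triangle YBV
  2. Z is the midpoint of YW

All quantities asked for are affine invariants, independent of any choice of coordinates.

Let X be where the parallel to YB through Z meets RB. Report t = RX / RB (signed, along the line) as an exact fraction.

Choose coordinates V = (0, 0), W = (1, 0), B = (0, 1), Y = (-3, 1).
1. R is the centroid of triangle YBV ⇒ R = (-1, 2/3)
2. Z is the midpoint of YW ⇒ Z = (-1, 1/2)
through Z parallel to YB: direction (3, 0); meets RB at X = (-3/2, 1/2)
X = R + t·(B−R) with t = -1/2

t = -1/2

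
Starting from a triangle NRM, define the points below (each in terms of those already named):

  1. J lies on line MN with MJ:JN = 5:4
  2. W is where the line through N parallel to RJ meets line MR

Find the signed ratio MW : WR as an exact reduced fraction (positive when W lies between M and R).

MW:WR = -9/4

Assign N = (0, 0), R = (1, 0), M = (0, 1) — the answer is frame-independent, so this choice is without loss of generality.
1. J lies on line MN with MJ:JN = 5:4 ⇒ J = (0, 4/9)
2. W is where the line through N parallel to RJ meets line MR ⇒ W = (9/5, -4/5)
W = M + t·(R−M) with t = 9/5, so MW:WR = t:(1−t) = 9/5:-4/5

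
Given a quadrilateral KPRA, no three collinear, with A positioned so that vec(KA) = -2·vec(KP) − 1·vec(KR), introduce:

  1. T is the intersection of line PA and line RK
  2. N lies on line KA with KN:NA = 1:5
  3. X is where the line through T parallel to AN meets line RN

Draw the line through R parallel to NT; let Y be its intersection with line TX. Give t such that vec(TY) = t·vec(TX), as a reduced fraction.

t = -3

Work in coordinates with K = (0, 0), P = (1, 0), R = (0, 1), A = (-2, -1).
1. T is the intersection of line PA and line RK ⇒ T = (0, -1/3)
2. N lies on line KA with KN:NA = 1:5 ⇒ N = (-1/3, -1/6)
3. X is where the line through T parallel to AN meets line RN ⇒ X = (-4/9, -5/9)
through R parallel to NT: direction (1/3, -1/6); meets TX at Y = (4/3, 1/3)
Y = T + t·(X−T) with t = -3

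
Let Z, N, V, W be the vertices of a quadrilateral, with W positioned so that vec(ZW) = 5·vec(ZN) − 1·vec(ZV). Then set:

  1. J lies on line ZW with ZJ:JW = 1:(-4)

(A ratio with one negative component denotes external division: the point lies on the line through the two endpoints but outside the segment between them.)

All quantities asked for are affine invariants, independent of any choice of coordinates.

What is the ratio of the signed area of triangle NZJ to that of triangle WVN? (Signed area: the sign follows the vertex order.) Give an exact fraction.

Work in coordinates with Z = (0, 0), N = (1, 0), V = (0, 1), W = (5, -1).
1. J lies on line ZW with ZJ:JW = 1:(-4) ⇒ J = (-5/3, 1/3)
2·[NZJ] = -1/3, 2·[WVN] = 3
[NZJ]:[WVN] = -1/3:3 = -1/9

[NZJ]:[WVN] = -1/9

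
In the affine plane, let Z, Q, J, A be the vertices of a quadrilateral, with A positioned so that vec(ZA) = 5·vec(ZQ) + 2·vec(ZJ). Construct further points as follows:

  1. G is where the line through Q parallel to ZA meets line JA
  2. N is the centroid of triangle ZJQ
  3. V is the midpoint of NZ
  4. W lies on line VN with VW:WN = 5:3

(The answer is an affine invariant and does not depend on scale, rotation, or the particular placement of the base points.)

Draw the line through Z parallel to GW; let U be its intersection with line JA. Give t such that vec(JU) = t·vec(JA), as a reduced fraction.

Choose coordinates Z = (0, 0), Q = (1, 0), J = (0, 1), A = (5, 2).
1. G is where the line through Q parallel to ZA meets line JA ⇒ G = (7, 12/5)
2. N is the centroid of triangle ZJQ ⇒ N = (1/3, 1/3)
3. V is the midpoint of NZ ⇒ V = (1/6, 1/6)
4. W lies on line VN with VW:WN = 5:3 ⇒ W = (13/48, 13/48)
through Z parallel to GW: direction (-323/48, -511/240); meets JA at U = (1615/188, 511/188)
U = J + t·(A−J) with t = 323/188

t = 323/188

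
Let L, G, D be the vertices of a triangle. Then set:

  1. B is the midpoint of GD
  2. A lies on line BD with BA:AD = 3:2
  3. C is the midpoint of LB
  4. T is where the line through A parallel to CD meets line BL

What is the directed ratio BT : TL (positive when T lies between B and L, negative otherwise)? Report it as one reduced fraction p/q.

Work in coordinates with L = (0, 0), G = (1, 0), D = (0, 1).
1. B is the midpoint of GD ⇒ B = (1/2, 1/2)
2. A lies on line BD with BA:AD = 3:2 ⇒ A = (1/5, 4/5)
3. C is the midpoint of LB ⇒ C = (1/4, 1/4)
4. T is where the line through A parallel to CD meets line BL ⇒ T = (7/20, 7/20)
T = B + t·(L−B) with t = 3/10, so BT:TL = t:(1−t) = 3/10:7/10

BT:TL = 3/7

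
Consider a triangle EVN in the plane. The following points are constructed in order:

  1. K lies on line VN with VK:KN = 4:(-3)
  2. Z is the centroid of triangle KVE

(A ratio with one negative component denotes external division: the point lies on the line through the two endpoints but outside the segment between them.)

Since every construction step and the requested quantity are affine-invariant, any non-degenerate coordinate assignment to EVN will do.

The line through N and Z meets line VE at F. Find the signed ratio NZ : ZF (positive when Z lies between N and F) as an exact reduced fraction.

Work in coordinates with E = (0, 0), V = (1, 0), N = (0, 1).
1. K lies on line VN with VK:KN = 4:(-3) ⇒ K = (-3, 4)
2. Z is the centroid of triangle KVE ⇒ Z = (-2/3, 4/3)
line NZ meets VE at F = (2, 0)
Z = N + t·(F−N) with t = -1/3, so NZ:ZF = -1/3:4/3

NZ:ZF = -1/4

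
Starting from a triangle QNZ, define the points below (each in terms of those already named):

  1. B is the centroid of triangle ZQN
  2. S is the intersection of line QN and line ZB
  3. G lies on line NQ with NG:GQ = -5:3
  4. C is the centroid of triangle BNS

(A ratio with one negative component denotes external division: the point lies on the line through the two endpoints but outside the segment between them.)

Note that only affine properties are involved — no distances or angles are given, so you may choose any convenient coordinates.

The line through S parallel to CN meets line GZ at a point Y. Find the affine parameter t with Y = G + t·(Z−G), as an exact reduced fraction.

Set Q = (0, 0), N = (1, 0), Z = (0, 1); any affine frame gives the same invariant.
1. B is the centroid of triangle ZQN ⇒ B = (1/3, 1/3)
2. S is the intersection of line QN and line ZB ⇒ S = (1/2, 0)
3. G lies on line NQ with NG:GQ = -5:3 ⇒ G = (-3/2, 0)
4. C is the centroid of triangle BNS ⇒ C = (11/18, 1/9)
through S parallel to CN: direction (7/18, -1/9); meets GZ at Y = (-9/10, 2/5)
Y = G + t·(Z−G) with t = 2/5

t = 2/5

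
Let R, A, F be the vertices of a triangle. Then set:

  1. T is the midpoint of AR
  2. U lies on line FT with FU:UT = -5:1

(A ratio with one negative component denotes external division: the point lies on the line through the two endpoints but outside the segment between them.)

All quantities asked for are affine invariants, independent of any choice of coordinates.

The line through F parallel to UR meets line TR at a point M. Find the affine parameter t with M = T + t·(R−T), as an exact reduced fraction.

Set R = (0, 0), A = (1, 0), F = (0, 1); any affine frame gives the same invariant.
1. T is the midpoint of AR ⇒ T = (1/2, 0)
2. U lies on line FT with FU:UT = -5:1 ⇒ U = (5/8, -1/4)
through F parallel to UR: direction (-5/8, 1/4); meets TR at M = (5/2, 0)
M = T + t·(R−T) with t = -4

t = -4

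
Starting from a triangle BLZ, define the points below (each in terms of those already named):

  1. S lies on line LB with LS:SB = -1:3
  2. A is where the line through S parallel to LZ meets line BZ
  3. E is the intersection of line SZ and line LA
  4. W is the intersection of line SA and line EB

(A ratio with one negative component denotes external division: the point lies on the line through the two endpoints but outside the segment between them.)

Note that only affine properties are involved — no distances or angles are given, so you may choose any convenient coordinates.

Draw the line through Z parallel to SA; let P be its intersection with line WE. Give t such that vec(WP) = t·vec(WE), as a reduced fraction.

t = 5/3

Assign B = (0, 0), L = (1, 0), Z = (0, 1) — the answer is frame-independent, so this choice is without loss of generality.
1. S lies on line LB with LS:SB = -1:3 ⇒ S = (3/2, 0)
2. A is where the line through S parallel to LZ meets line BZ ⇒ A = (0, 3/2)
3. E is the intersection of line SZ and line LA ⇒ E = (3/5, 3/5)
4. W is the intersection of line SA and line EB ⇒ W = (3/4, 3/4)
through Z parallel to SA: direction (-3/2, 3/2); meets WE at P = (1/2, 1/2)
P = W + t·(E−W) with t = 5/3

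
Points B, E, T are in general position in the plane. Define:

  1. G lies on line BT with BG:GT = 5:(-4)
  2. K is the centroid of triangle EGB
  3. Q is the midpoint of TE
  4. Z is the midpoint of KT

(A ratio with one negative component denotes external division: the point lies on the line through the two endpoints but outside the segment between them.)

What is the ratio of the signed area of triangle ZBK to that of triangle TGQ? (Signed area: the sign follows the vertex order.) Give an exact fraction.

[ZBK]:[TGQ] = -1/12

Choose coordinates B = (0, 0), E = (1, 0), T = (0, 1).
1. G lies on line BT with BG:GT = 5:(-4) ⇒ G = (0, 5)
2. K is the centroid of triangle EGB ⇒ K = (1/3, 5/3)
3. Q is the midpoint of TE ⇒ Q = (1/2, 1/2)
4. Z is the midpoint of KT ⇒ Z = (1/6, 4/3)
2·[ZBK] = 1/6, 2·[TGQ] = -2
[ZBK]:[TGQ] = 1/6:-2 = -1/12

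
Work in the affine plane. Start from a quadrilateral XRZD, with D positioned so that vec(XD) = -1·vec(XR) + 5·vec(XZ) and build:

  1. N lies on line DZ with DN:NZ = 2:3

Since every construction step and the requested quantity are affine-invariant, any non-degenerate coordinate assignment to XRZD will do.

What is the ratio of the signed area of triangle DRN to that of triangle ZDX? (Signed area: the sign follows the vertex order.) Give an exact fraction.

[DRN]:[ZDX] = -6/5

Choose coordinates X = (0, 0), R = (1, 0), Z = (0, 1), D = (-1, 5).
1. N lies on line DZ with DN:NZ = 2:3 ⇒ N = (-3/5, 17/5)
2·[DRN] = -6/5, 2·[ZDX] = 1
[DRN]:[ZDX] = -6/5:1 = -6/5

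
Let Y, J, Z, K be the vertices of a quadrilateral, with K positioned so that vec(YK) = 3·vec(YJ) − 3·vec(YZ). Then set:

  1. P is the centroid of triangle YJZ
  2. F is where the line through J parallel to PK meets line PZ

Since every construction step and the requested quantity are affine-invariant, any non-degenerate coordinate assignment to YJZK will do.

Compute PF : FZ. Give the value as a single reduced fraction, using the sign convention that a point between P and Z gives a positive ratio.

PF:FZ = -2

Choose coordinates Y = (0, 0), J = (1, 0), Z = (0, 1), K = (3, -3).
1. P is the centroid of triangle YJZ ⇒ P = (1/3, 1/3)
2. F is where the line through J parallel to PK meets line PZ ⇒ F = (-1/3, 5/3)
F = P + t·(Z−P) with t = 2, so PF:FZ = t:(1−t) = 2:-1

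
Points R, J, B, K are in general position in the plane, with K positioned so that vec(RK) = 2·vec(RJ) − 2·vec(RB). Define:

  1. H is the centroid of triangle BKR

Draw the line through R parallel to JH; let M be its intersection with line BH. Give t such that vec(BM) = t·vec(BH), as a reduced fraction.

t = 1/2

Choose coordinates R = (0, 0), J = (1, 0), B = (0, 1), K = (2, -2).
1. H is the centroid of triangle BKR ⇒ H = (2/3, -1/3)
through R parallel to JH: direction (-1/3, -1/3); meets BH at M = (1/3, 1/3)
M = B + t·(H−B) with t = 1/2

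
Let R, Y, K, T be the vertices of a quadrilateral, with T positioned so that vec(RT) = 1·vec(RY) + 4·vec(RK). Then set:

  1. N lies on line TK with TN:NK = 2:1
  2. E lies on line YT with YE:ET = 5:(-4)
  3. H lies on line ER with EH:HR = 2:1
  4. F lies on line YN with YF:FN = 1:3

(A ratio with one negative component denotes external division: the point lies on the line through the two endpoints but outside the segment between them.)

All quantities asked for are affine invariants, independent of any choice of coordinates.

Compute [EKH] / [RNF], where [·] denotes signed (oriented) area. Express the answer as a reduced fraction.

[EKH]:[RNF] = -4/9

Choose coordinates R = (0, 0), Y = (1, 0), K = (0, 1), T = (1, 4).
1. N lies on line TK with TN:NK = 2:1 ⇒ N = (1/3, 2)
2. E lies on line YT with YE:ET = 5:(-4) ⇒ E = (1, 20)
3. H lies on line ER with EH:HR = 2:1 ⇒ H = (1/3, 20/3)
4. F lies on line YN with YF:FN = 1:3 ⇒ F = (5/6, 1/2)
2·[EKH] = 2/3, 2·[RNF] = -3/2
[EKH]:[RNF] = 2/3:-3/2 = -4/9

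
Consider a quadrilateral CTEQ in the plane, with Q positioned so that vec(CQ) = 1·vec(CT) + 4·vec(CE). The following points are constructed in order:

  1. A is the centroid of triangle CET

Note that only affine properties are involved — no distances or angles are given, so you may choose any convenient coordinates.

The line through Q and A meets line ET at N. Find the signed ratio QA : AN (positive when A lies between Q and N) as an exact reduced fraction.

Assign C = (0, 0), T = (1, 0), E = (0, 1), Q = (1, 4) — the answer is frame-independent, so this choice is without loss of generality.
1. A is the centroid of triangle CET ⇒ A = (1/3, 1/3)
line QA meets ET at N = (5/13, 8/13)
A = Q + t·(N−Q) with t = 13/12, so QA:AN = 13/12:-1/12

QA:AN = -13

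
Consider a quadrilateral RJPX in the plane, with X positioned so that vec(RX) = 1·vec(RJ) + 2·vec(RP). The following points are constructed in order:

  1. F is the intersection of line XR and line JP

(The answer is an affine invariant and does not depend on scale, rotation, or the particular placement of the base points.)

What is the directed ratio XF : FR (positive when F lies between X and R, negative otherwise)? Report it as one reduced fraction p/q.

XF:FR = 2

Choose coordinates R = (0, 0), J = (1, 0), P = (0, 1), X = (1, 2).
1. F is the intersection of line XR and line JP ⇒ F = (1/3, 2/3)
F = X + t·(R−X) with t = 2/3, so XF:FR = t:(1−t) = 2/3:1/3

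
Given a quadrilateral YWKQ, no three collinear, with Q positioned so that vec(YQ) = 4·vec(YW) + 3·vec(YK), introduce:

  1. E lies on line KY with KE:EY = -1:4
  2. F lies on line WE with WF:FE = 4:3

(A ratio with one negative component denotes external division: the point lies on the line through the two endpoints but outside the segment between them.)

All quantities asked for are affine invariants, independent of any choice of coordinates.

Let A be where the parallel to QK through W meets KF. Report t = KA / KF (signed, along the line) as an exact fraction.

Assign Y = (0, 0), W = (1, 0), K = (0, 1), Q = (4, 3) — the answer is frame-independent, so this choice is without loss of generality.
1. E lies on line KY with KE:EY = -1:4 ⇒ E = (0, 4/3)
2. F lies on line WE with WF:FE = 4:3 ⇒ F = (3/7, 16/21)
through W parallel to QK: direction (-4, -2); meets KF at A = (27/19, 4/19)
A = K + t·(F−K) with t = 63/19

t = 63/19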